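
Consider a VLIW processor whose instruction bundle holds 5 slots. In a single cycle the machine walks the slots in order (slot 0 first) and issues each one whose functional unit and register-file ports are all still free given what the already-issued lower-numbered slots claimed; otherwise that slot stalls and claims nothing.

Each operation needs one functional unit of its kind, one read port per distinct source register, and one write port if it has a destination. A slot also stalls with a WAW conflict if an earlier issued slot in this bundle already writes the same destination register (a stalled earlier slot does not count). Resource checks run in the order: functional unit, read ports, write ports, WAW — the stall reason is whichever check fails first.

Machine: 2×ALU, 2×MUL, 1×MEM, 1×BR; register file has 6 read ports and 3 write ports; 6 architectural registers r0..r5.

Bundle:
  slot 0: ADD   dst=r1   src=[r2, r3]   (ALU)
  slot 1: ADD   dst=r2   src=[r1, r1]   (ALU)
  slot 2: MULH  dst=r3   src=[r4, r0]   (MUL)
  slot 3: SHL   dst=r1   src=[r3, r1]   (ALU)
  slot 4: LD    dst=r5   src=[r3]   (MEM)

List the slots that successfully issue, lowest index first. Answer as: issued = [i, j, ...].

issued = [0, 1, 2]

(0) want 1×ALU +2rd +1wr — yes → AL1|MU2|ME1|BR1|rd4|wr2
(1) want 1×ALU +1rd +1wr — yes → AL0|MU2|ME1|BR1|rd3|wr1
(2) want 1×MUL +2rd +1wr — yes → AL0|MU1|ME1|BR1|rd1|wr0
(3) want 1×ALU +2rd +1wr — FU → AL0|MU1|ME1|BR1|rd1|wr0
(4) want 1×MEM +1rd +1wr — WR_PORT → AL0|MU1|ME1|BR1|rd1|wr0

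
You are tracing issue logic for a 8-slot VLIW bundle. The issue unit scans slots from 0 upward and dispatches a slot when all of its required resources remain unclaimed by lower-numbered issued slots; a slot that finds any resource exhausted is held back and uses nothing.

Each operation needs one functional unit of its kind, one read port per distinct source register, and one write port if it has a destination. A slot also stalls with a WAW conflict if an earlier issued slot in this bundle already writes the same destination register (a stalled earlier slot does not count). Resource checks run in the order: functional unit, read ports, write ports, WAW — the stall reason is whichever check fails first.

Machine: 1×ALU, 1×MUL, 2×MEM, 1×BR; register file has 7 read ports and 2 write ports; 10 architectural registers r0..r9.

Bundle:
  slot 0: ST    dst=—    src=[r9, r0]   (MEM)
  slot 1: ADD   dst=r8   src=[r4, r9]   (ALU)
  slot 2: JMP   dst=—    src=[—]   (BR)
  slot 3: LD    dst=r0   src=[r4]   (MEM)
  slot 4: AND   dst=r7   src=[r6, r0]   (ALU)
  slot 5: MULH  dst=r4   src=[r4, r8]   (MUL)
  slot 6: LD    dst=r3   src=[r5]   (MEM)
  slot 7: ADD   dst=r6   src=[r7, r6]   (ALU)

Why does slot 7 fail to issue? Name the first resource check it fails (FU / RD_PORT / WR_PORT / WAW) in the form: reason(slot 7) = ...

reason(slot 7) = FU

[0] MEM needs rd=2 wr=0: ok; after: ALU=1 MUL=1 MEM=1 BR=1, R=5, W=2
[1] ALU needs rd=2 wr=1: ok; after: ALU=0 MUL=1 MEM=1 BR=1, R=3, W=1
[2] BR needs rd=0 wr=0: ok; after: ALU=0 MUL=1 MEM=1 BR=0, R=3, W=1
[3] MEM needs rd=1 wr=1: ok; after: ALU=0 MUL=1 MEM=0 BR=0, R=2, W=0
[4] ALU needs rd=2 wr=1: FU; after: ALU=0 MUL=1 MEM=0 BR=0, R=2, W=0
[5] MUL needs rd=2 wr=1: WR_PORT; after: ALU=0 MUL=1 MEM=0 BR=0, R=2, W=0
[6] MEM needs rd=1 wr=1: FU; after: ALU=0 MUL=1 MEM=0 BR=0, R=2, W=0
[7] ALU needs rd=2 wr=1: FU; after: ALU=0 MUL=1 MEM=0 BR=0, R=2, W=0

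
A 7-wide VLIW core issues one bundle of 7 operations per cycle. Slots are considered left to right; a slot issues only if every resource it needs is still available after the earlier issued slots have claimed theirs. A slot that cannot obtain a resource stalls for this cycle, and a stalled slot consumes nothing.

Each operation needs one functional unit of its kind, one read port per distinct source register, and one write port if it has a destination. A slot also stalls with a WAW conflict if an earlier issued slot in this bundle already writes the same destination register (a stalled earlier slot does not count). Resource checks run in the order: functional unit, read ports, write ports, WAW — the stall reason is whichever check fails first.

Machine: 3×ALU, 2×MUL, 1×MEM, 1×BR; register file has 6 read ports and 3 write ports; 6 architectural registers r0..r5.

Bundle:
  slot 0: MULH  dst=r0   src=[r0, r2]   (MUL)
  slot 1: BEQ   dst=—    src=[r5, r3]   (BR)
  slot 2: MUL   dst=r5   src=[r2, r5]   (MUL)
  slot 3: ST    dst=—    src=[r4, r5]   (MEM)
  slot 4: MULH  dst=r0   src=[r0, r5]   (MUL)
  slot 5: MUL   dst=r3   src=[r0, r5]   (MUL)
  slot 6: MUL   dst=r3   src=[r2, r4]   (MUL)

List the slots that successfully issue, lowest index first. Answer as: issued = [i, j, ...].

slot 0 (MUL): ISSUE — free A3,Mu1,Ld1,B1 rp4 wp2
slot 1 (BR): ISSUE — free A3,Mu1,Ld1,B0 rp2 wp2
slot 2 (MUL): ISSUE — free A3,Mu0,Ld1,B0 rp0 wp1
slot 3 (MEM): stall RD_PORT — free A3,Mu0,Ld1,B0 rp0 wp1
slot 4 (MUL): stall FU — free A3,Mu0,Ld1,B0 rp0 wp1
slot 5 (MUL): stall FU — free A3,Mu0,Ld1,B0 rp0 wp1
slot 6 (MUL): stall FU — free A3,Mu0,Ld1,B0 rp0 wp1

issued = [0, 1, 2]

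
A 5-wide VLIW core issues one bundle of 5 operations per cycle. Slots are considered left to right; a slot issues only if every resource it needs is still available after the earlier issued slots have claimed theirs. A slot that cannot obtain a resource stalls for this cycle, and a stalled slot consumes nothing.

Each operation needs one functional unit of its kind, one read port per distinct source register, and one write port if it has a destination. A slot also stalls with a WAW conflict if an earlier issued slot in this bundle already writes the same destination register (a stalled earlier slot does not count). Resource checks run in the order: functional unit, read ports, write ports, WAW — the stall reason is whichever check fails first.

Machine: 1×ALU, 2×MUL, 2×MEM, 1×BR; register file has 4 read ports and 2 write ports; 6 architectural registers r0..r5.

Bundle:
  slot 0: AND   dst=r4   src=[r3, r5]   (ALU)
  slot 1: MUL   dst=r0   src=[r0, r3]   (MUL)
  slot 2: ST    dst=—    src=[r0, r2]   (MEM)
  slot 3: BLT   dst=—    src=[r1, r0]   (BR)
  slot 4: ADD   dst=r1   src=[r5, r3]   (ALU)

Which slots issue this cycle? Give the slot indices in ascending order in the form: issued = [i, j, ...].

issued = [0, 1]

slot 0 (ALU): ISSUE — free A0,Mu2,Ld2,B1 rp2 wp1
slot 1 (MUL): ISSUE — free A0,Mu1,Ld2,B1 rp0 wp0
slot 2 (MEM): stall RD_PORT — free A0,Mu1,Ld2,B1 rp0 wp0
slot 3 (BR): stall RD_PORT — free A0,Mu1,Ld2,B1 rp0 wp0
slot 4 (ALU): stall FU — free A0,Mu1,Ld2,B1 rp0 wp0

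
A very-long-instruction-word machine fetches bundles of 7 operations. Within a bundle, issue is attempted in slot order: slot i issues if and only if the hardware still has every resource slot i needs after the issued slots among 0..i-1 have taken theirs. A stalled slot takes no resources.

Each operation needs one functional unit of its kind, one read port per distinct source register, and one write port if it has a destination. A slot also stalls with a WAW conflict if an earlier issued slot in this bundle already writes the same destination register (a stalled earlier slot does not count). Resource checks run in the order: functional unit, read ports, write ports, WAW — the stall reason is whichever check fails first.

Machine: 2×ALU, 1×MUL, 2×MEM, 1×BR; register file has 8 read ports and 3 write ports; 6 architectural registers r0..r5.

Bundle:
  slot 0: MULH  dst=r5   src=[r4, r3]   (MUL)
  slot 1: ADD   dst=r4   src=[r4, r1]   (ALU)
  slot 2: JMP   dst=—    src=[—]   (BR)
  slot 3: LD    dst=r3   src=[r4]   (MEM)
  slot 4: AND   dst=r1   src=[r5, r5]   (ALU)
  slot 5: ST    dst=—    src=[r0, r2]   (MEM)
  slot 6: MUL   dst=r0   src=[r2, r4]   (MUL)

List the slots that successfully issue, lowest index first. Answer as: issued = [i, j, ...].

issued = [0, 1, 2, 3, 5]

#0 MUL src=r4,r3 dispatched  <A:2 Mu:0 Ld:2 B:1 rd:6 wr:2>
#1 ALU src=r4,r1 dispatched  <A:1 Mu:0 Ld:2 B:1 rd:4 wr:1>
#2 BR src=- dispatched  <A:1 Mu:0 Ld:2 B:0 rd:4 wr:1>
#3 MEM src=r4 dispatched  <A:1 Mu:0 Ld:1 B:0 rd:3 wr:0>
#4 ALU src=r5,r5 held:WR_PORT  <A:1 Mu:0 Ld:1 B:0 rd:3 wr:0>
#5 MEM src=r0,r2 dispatched  <A:1 Mu:0 Ld:0 B:0 rd:1 wr:0>
#6 MUL src=r2,r4 held:FU  <A:1 Mu:0 Ld:0 B:0 rd:1 wr:0>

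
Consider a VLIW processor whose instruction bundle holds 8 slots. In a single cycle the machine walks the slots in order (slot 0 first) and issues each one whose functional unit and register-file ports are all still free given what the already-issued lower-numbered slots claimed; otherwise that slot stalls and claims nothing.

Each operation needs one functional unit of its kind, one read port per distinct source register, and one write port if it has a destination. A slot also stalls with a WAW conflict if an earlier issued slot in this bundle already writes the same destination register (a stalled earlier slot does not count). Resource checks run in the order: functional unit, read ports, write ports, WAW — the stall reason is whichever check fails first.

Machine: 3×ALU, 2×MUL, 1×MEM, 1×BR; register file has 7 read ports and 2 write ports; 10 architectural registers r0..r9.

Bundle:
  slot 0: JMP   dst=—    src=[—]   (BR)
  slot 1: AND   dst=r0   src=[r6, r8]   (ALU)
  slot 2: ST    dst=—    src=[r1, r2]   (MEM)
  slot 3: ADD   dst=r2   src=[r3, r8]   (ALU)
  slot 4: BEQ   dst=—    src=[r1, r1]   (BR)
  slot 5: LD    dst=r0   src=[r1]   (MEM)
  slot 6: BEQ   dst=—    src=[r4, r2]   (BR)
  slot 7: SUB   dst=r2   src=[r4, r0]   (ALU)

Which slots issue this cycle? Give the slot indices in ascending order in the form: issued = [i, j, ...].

slot 0 (BR): ISSUE — free A3,Mu2,Ld1,B0 rp7 wp2
slot 1 (ALU): ISSUE — free A2,Mu2,Ld1,B0 rp5 wp1
slot 2 (MEM): ISSUE — free A2,Mu2,Ld0,B0 rp3 wp1
slot 3 (ALU): ISSUE — free A1,Mu2,Ld0,B0 rp1 wp0
slot 4 (BR): stall FU — free A1,Mu2,Ld0,B0 rp1 wp0
slot 5 (MEM): stall FU — free A1,Mu2,Ld0,B0 rp1 wp0
slot 6 (BR): stall FU — free A1,Mu2,Ld0,B0 rp1 wp0
slot 7 (ALU): stall RD_PORT — free A1,Mu2,Ld0,B0 rp1 wp0

issued = [0, 1, 2, 3]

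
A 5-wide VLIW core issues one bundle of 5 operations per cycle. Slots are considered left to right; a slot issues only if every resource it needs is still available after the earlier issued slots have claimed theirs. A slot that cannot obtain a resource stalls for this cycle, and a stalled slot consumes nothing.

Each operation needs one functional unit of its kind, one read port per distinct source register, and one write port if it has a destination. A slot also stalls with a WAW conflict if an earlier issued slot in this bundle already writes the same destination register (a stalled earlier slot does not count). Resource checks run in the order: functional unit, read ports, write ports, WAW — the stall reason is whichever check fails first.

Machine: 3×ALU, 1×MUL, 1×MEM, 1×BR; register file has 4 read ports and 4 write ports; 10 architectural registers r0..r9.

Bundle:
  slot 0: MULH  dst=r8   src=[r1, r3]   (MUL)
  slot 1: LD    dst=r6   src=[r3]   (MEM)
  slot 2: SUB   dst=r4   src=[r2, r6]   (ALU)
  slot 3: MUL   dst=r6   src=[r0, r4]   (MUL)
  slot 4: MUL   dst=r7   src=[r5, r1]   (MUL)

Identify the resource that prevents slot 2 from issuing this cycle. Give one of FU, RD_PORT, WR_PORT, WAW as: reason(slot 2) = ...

  0. MUL→r8 ⇒ go  {3A/0Mu/1Ld/1B | 2r 3w}
  1. MEM→r6 ⇒ go  {3A/0Mu/0Ld/1B | 1r 2w}
  2. ALU→r4 ⇒ no(RD_PORT)  {3A/0Mu/0Ld/1B | 1r 2w}
  3. MUL→r6 ⇒ no(FU)  {3A/0Mu/0Ld/1B | 1r 2w}
  4. MUL→r7 ⇒ no(FU)  {3A/0Mu/0Ld/1B | 1r 2w}

reason(slot 2) = RD_PORT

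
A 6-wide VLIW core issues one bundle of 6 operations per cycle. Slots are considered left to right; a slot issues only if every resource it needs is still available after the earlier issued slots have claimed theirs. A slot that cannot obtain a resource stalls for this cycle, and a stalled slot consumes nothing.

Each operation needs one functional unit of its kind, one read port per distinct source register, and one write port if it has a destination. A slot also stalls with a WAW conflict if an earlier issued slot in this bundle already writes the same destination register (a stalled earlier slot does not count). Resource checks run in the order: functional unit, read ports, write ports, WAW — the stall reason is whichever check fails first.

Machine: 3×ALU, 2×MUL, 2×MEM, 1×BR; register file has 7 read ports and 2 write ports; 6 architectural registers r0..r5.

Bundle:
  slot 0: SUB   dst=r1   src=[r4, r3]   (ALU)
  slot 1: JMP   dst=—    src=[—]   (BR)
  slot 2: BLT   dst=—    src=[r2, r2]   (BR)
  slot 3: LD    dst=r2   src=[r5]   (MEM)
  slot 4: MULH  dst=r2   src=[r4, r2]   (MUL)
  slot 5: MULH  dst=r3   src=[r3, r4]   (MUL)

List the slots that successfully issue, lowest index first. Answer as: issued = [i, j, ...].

#0 ALU src=r4,r3 dispatched  <A:2 Mu:2 Ld:2 B:1 rd:5 wr:1>
#1 BR src=- dispatched  <A:2 Mu:2 Ld:2 B:0 rd:5 wr:1>
#2 BR src=r2,r2 held:FU  <A:2 Mu:2 Ld:2 B:0 rd:5 wr:1>
#3 MEM src=r5 dispatched  <A:2 Mu:2 Ld:1 B:0 rd:4 wr:0>
#4 MUL src=r4,r2 held:WR_PORT  <A:2 Mu:2 Ld:1 B:0 rd:4 wr:0>
#5 MUL src=r3,r4 held:WR_PORT  <A:2 Mu:2 Ld:1 B:0 rd:4 wr:0>

issued = [0, 1, 3]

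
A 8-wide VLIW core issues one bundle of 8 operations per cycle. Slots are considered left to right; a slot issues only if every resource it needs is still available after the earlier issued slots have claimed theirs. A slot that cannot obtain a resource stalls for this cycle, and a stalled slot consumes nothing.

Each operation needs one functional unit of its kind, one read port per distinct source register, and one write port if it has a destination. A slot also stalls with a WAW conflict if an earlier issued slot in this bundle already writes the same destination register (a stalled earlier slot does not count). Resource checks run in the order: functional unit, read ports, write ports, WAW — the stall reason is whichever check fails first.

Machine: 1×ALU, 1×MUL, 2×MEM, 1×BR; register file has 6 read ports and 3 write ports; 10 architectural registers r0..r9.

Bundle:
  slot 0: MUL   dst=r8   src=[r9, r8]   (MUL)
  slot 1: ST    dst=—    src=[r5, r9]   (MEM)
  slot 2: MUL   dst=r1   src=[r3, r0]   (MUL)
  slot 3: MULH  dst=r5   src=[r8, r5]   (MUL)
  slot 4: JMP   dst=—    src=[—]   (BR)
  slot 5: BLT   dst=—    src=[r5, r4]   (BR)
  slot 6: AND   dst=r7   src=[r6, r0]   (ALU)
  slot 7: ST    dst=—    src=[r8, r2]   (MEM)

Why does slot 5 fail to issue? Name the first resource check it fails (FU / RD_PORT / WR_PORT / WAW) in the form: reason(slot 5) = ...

(0) want 1×MUL +2rd +1wr — yes → AL1|MU0|ME2|BR1|rd4|wr2
(1) want 1×MEM +2rd +0wr — yes → AL1|MU0|ME1|BR1|rd2|wr2
(2) want 1×MUL +2rd +1wr — FU → AL1|MU0|ME1|BR1|rd2|wr2
(3) want 1×MUL +2rd +1wr — FU → AL1|MU0|ME1|BR1|rd2|wr2
(4) want 1×BR +0rd +0wr — yes → AL1|MU0|ME1|BR0|rd2|wr2
(5) want 1×BR +2rd +0wr — FU → AL1|MU0|ME1|BR0|rd2|wr2
(6) want 1×ALU +2rd +1wr — yes → AL0|MU0|ME1|BR0|rd0|wr1
(7) want 1×MEM +2rd +0wr — RD_PORT → AL0|MU0|ME1|BR0|rd0|wr1

reason(slot 5) = FU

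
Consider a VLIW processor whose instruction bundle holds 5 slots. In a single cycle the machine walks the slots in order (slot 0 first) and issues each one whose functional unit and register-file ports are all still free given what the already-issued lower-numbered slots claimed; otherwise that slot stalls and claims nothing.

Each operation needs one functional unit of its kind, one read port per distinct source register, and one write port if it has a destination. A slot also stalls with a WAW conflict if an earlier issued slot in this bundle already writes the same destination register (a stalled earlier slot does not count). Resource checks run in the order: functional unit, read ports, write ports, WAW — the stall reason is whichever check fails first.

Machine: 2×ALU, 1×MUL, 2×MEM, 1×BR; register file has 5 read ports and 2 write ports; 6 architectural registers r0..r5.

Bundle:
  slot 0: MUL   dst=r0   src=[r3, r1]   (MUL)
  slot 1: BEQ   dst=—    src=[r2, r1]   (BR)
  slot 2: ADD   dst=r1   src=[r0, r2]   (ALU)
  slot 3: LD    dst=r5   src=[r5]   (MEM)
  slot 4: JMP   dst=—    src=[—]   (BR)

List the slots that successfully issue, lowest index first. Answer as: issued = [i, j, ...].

issued = [0, 1, 3]

slot 0 (MUL): ISSUE — free A2,Mu0,Ld2,B1 rp3 wp1
slot 1 (BR): ISSUE — free A2,Mu0,Ld2,B0 rp1 wp1
slot 2 (ALU): stall RD_PORT — free A2,Mu0,Ld2,B0 rp1 wp1
slot 3 (MEM): ISSUE — free A2,Mu0,Ld1,B0 rp0 wp0
slot 4 (BR): stall FU — free A2,Mu0,Ld1,B0 rp0 wp0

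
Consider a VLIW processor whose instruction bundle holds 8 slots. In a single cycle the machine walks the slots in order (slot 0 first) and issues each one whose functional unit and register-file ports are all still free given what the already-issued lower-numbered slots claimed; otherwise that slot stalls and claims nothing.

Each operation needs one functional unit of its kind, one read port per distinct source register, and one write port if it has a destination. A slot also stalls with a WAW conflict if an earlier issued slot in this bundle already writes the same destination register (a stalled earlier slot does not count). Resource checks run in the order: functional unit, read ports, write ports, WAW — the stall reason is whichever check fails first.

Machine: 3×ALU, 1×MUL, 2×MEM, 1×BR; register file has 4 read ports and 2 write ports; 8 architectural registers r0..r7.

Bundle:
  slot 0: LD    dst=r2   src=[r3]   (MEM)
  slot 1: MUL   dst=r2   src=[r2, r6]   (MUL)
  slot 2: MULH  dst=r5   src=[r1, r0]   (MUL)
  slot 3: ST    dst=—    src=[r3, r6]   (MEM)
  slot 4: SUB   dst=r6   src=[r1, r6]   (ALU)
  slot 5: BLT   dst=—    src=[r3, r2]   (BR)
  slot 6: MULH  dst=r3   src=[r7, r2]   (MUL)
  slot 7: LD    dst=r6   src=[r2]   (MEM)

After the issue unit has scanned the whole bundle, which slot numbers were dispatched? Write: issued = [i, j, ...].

issued = [0, 2]

(0) want 1×MEM +1rd +1wr — yes → AL3|MU1|ME1|BR1|rd3|wr1
(1) want 1×MUL +2rd +1wr — WAW → AL3|MU1|ME1|BR1|rd3|wr1
(2) want 1×MUL +2rd +1wr — yes → AL3|MU0|ME1|BR1|rd1|wr0
(3) want 1×MEM +2rd +0wr — RD_PORT → AL3|MU0|ME1|BR1|rd1|wr0
(4) want 1×ALU +2rd +1wr — RD_PORT → AL3|MU0|ME1|BR1|rd1|wr0
(5) want 1×BR +2rd +0wr — RD_PORT → AL3|MU0|ME1|BR1|rd1|wr0
(6) want 1×MUL +2rd +1wr — FU → AL3|MU0|ME1|BR1|rd1|wr0
(7) want 1×MEM +1rd +1wr — WR_PORT → AL3|MU0|ME1|BR1|rd1|wr0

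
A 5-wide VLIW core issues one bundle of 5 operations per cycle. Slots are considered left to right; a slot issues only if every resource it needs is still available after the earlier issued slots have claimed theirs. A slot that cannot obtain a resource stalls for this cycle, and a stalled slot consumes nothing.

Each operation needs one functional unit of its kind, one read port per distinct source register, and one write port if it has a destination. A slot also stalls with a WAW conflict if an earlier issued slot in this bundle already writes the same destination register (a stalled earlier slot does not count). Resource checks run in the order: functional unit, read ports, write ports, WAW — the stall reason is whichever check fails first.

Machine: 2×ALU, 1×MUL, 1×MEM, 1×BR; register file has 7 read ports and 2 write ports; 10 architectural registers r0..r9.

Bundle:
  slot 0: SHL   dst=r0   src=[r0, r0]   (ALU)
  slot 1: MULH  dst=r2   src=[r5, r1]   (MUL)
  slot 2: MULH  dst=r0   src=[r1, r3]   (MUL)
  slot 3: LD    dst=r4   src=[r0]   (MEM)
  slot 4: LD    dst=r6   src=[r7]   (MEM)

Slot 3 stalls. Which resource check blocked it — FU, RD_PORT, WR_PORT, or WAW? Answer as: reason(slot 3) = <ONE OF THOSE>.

slot 0 (ALU): ISSUE — free A1,Mu1,Ld1,B1 rp6 wp1
slot 1 (MUL): ISSUE — free A1,Mu0,Ld1,B1 rp4 wp0
slot 2 (MUL): stall FU — free A1,Mu0,Ld1,B1 rp4 wp0
slot 3 (MEM): stall WR_PORT — free A1,Mu0,Ld1,B1 rp4 wp0
slot 4 (MEM): stall WR_PORT — free A1,Mu0,Ld1,B1 rp4 wp0

reason(slot 3) = WR_PORT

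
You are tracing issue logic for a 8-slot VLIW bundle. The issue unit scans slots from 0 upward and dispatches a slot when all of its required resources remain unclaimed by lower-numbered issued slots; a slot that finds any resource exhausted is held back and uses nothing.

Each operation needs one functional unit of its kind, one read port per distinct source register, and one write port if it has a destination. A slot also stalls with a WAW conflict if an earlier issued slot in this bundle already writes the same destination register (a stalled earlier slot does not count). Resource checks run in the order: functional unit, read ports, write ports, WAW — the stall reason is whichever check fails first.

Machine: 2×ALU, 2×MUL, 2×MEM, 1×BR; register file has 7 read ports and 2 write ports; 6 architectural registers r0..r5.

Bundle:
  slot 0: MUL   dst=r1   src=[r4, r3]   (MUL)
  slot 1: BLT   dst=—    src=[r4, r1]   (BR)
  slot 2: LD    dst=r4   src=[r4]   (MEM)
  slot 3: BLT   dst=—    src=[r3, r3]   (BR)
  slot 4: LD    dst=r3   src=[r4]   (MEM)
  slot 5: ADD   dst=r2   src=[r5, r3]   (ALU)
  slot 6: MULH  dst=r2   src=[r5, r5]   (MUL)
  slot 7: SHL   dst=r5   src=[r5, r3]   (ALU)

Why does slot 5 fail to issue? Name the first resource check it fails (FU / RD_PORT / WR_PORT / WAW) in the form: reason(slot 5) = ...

[0] MUL needs rd=2 wr=1: ok; after: ALU=2 MUL=1 MEM=2 BR=1, R=5, W=1
[1] BR needs rd=2 wr=0: ok; after: ALU=2 MUL=1 MEM=2 BR=0, R=3, W=1
[2] MEM needs rd=1 wr=1: ok; after: ALU=2 MUL=1 MEM=1 BR=0, R=2, W=0
[3] BR needs rd=1 wr=0: FU; after: ALU=2 MUL=1 MEM=1 BR=0, R=2, W=0
[4] MEM needs rd=1 wr=1: WR_PORT; after: ALU=2 MUL=1 MEM=1 BR=0, R=2, W=0
[5] ALU needs rd=2 wr=1: WR_PORT; after: ALU=2 MUL=1 MEM=1 BR=0, R=2, W=0
[6] MUL needs rd=1 wr=1: WR_PORT; after: ALU=2 MUL=1 MEM=1 BR=0, R=2, W=0
[7] ALU needs rd=2 wr=1: WR_PORT; after: ALU=2 MUL=1 MEM=1 BR=0, R=2, W=0

reason(slot 5) = WR_PORT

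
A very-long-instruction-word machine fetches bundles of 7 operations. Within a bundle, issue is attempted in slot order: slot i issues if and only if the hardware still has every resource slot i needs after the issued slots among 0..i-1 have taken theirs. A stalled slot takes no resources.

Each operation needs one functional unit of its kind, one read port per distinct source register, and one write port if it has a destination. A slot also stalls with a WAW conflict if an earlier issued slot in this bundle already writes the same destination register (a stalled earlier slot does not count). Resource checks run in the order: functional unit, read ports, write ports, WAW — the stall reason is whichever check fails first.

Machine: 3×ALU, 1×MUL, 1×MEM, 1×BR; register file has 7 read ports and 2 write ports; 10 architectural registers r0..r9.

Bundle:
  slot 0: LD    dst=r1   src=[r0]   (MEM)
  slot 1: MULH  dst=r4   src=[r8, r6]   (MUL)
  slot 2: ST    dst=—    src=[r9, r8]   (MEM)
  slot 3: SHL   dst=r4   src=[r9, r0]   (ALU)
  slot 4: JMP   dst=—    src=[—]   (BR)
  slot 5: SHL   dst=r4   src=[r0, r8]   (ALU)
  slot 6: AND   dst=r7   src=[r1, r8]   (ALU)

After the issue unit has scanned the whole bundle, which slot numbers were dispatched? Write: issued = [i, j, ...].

(0) want 1×MEM +1rd +1wr — yes → AL3|MU1|ME0|BR1|rd6|wr1
(1) want 1×MUL +2rd +1wr — yes → AL3|MU0|ME0|BR1|rd4|wr0
(2) want 1×MEM +2rd +0wr — FU → AL3|MU0|ME0|BR1|rd4|wr0
(3) want 1×ALU +2rd +1wr — WR_PORT → AL3|MU0|ME0|BR1|rd4|wr0
(4) want 1×BR +0rd +0wr — yes → AL3|MU0|ME0|BR0|rd4|wr0
(5) want 1×ALU +2rd +1wr — WR_PORT → AL3|MU0|ME0|BR0|rd4|wr0
(6) want 1×ALU +2rd +1wr — WR_PORT → AL3|MU0|ME0|BR0|rd4|wr0

issued = [0, 1, 4]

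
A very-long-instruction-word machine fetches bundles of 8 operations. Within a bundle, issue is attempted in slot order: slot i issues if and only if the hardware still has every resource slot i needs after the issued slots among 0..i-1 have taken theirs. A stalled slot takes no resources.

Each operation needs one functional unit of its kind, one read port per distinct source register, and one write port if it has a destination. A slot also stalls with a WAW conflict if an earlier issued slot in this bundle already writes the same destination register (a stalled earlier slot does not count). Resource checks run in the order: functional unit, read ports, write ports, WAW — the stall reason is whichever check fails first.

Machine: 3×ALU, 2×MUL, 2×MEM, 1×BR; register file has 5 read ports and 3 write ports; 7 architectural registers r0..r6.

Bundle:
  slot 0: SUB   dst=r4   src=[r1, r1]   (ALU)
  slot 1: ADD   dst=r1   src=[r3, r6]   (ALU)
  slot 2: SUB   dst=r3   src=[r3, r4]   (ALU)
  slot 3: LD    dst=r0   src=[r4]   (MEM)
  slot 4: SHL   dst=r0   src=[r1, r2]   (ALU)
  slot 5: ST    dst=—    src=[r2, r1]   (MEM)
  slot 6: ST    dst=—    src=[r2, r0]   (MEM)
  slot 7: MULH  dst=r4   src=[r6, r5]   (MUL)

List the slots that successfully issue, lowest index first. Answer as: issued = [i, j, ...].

#0 ALU src=r1,r1 dispatched  <A:2 Mu:2 Ld:2 B:1 rd:4 wr:2>
#1 ALU src=r3,r6 dispatched  <A:1 Mu:2 Ld:2 B:1 rd:2 wr:1>
#2 ALU src=r3,r4 dispatched  <A:0 Mu:2 Ld:2 B:1 rd:0 wr:0>
#3 MEM src=r4 held:RD_PORT  <A:0 Mu:2 Ld:2 B:1 rd:0 wr:0>
#4 ALU src=r1,r2 held:FU  <A:0 Mu:2 Ld:2 B:1 rd:0 wr:0>
#5 MEM src=r2,r1 held:RD_PORT  <A:0 Mu:2 Ld:2 B:1 rd:0 wr:0>
#6 MEM src=r2,r0 held:RD_PORT  <A:0 Mu:2 Ld:2 B:1 rd:0 wr:0>
#7 MUL src=r6,r5 held:RD_PORT  <A:0 Mu:2 Ld:2 B:1 rd:0 wr:0>

issued = [0, 1, 2]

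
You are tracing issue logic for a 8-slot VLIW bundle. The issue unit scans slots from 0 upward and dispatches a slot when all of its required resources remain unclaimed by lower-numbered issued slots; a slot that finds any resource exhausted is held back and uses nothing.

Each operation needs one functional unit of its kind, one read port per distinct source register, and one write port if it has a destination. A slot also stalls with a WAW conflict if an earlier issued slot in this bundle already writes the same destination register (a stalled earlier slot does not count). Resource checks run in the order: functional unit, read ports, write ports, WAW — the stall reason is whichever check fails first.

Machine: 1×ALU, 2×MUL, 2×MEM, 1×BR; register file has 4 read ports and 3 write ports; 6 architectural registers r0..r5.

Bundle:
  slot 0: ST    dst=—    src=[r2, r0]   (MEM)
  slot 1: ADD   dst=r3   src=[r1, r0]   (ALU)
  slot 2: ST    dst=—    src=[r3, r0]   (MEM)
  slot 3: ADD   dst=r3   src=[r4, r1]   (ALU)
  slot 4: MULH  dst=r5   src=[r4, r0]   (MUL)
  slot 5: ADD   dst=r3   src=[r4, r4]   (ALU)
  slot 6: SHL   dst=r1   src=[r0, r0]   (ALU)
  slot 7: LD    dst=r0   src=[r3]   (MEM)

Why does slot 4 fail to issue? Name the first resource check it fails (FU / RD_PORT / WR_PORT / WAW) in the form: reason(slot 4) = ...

reason(slot 4) = RD_PORT

#0 MEM src=r2,r0 dispatched  <A:1 Mu:2 Ld:1 B:1 rd:2 wr:3>
#1 ALU src=r1,r0 dispatched  <A:0 Mu:2 Ld:1 B:1 rd:0 wr:2>
#2 MEM src=r3,r0 held:RD_PORT  <A:0 Mu:2 Ld:1 B:1 rd:0 wr:2>
#3 ALU src=r4,r1 held:FU  <A:0 Mu:2 Ld:1 B:1 rd:0 wr:2>
#4 MUL src=r4,r0 held:RD_PORT  <A:0 Mu:2 Ld:1 B:1 rd:0 wr:2>
#5 ALU src=r4,r4 held:FU  <A:0 Mu:2 Ld:1 B:1 rd:0 wr:2>
#6 ALU src=r0,r0 held:FU  <A:0 Mu:2 Ld:1 B:1 rd:0 wr:2>
#7 MEM src=r3 held:RD_PORT  <A:0 Mu:2 Ld:1 B:1 rd:0 wr:2>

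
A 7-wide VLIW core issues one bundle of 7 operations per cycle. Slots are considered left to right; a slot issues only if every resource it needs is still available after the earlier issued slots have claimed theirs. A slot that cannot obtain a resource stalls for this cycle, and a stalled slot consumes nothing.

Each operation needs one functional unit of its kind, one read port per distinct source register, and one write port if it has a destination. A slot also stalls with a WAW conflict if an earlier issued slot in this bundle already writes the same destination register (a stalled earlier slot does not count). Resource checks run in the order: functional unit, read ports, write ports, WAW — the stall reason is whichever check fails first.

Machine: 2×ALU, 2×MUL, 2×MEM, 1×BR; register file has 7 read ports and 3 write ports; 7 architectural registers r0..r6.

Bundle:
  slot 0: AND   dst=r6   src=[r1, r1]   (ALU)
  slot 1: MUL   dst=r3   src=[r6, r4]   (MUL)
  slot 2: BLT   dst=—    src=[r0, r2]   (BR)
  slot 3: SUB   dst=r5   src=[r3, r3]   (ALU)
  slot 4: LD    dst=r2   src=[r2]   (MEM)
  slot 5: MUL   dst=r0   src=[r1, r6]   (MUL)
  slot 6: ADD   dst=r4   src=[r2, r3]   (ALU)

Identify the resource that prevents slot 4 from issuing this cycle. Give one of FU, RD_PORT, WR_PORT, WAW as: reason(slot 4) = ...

reason(slot 4) = WR_PORT

[0] ALU needs rd=1 wr=1: ok; after: ALU=1 MUL=2 MEM=2 BR=1, R=6, W=2
[1] MUL needs rd=2 wr=1: ok; after: ALU=1 MUL=1 MEM=2 BR=1, R=4, W=1
[2] BR needs rd=2 wr=0: ok; after: ALU=1 MUL=1 MEM=2 BR=0, R=2, W=1
[3] ALU needs rd=1 wr=1: ok; after: ALU=0 MUL=1 MEM=2 BR=0, R=1, W=0
[4] MEM needs rd=1 wr=1: WR_PORT; after: ALU=0 MUL=1 MEM=2 BR=0, R=1, W=0
[5] MUL needs rd=2 wr=1: RD_PORT; after: ALU=0 MUL=1 MEM=2 BR=0, R=1, W=0
[6] ALU needs rd=2 wr=1: FU; after: ALU=0 MUL=1 MEM=2 BR=0, R=1, W=0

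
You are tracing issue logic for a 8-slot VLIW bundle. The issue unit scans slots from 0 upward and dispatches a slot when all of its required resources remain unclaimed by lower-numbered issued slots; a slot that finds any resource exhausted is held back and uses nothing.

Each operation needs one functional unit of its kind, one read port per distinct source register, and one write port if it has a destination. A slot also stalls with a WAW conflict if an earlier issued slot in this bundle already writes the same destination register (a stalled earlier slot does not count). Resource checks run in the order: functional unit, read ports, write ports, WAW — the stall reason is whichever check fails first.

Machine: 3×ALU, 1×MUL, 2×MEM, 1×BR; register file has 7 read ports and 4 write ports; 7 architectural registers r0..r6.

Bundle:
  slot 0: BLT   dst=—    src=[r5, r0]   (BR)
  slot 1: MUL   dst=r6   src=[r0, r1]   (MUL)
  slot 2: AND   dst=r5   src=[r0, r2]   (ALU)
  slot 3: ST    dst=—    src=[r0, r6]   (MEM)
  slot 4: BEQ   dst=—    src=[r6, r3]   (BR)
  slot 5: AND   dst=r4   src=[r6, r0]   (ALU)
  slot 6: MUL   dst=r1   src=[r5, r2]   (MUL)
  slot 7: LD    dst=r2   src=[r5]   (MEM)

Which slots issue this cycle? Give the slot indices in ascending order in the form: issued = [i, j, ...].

issued = [0, 1, 2, 7]

(0) want 1×BR +2rd +0wr — yes → AL3|MU1|ME2|BR0|rd5|wr4
(1) want 1×MUL +2rd +1wr — yes → AL3|MU0|ME2|BR0|rd3|wr3
(2) want 1×ALU +2rd +1wr — yes → AL2|MU0|ME2|BR0|rd1|wr2
(3) want 1×MEM +2rd +0wr — RD_PORT → AL2|MU0|ME2|BR0|rd1|wr2
(4) want 1×BR +2rd +0wr — FU → AL2|MU0|ME2|BR0|rd1|wr2
(5) want 1×ALU +2rd +1wr — RD_PORT → AL2|MU0|ME2|BR0|rd1|wr2
(6) want 1×MUL +2rd +1wr — FU → AL2|MU0|ME2|BR0|rd1|wr2
(7) want 1×MEM +1rd +1wr — yes → AL2|MU0|ME1|BR0|rd0|wr1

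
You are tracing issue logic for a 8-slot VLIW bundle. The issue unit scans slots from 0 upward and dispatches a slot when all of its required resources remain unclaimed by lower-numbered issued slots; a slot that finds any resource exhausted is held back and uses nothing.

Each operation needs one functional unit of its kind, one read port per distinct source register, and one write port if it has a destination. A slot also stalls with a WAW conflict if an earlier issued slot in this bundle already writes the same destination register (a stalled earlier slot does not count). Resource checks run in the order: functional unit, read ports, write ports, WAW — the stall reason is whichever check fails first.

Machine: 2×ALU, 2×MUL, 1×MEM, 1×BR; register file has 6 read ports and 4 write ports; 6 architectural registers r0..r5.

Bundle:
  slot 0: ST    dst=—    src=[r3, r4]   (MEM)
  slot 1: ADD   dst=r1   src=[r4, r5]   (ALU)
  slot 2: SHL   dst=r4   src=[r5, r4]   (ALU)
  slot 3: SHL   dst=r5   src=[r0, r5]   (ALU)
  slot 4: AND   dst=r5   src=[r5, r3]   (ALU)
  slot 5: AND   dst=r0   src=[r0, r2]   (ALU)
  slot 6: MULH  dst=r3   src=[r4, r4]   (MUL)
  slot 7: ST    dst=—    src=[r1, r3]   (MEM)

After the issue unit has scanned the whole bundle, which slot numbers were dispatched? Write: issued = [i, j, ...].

issued = [0, 1, 2]

slot 0 (MEM): ISSUE — free A2,Mu2,Ld0,B1 rp4 wp4
slot 1 (ALU): ISSUE — free A1,Mu2,Ld0,B1 rp2 wp3
slot 2 (ALU): ISSUE — free A0,Mu2,Ld0,B1 rp0 wp2
slot 3 (ALU): stall FU — free A0,Mu2,Ld0,B1 rp0 wp2
slot 4 (ALU): stall FU — free A0,Mu2,Ld0,B1 rp0 wp2
slot 5 (ALU): stall FU — free A0,Mu2,Ld0,B1 rp0 wp2
slot 6 (MUL): stall RD_PORT — free A0,Mu2,Ld0,B1 rp0 wp2
slot 7 (MEM): stall FU — free A0,Mu2,Ld0,B1 rp0 wp2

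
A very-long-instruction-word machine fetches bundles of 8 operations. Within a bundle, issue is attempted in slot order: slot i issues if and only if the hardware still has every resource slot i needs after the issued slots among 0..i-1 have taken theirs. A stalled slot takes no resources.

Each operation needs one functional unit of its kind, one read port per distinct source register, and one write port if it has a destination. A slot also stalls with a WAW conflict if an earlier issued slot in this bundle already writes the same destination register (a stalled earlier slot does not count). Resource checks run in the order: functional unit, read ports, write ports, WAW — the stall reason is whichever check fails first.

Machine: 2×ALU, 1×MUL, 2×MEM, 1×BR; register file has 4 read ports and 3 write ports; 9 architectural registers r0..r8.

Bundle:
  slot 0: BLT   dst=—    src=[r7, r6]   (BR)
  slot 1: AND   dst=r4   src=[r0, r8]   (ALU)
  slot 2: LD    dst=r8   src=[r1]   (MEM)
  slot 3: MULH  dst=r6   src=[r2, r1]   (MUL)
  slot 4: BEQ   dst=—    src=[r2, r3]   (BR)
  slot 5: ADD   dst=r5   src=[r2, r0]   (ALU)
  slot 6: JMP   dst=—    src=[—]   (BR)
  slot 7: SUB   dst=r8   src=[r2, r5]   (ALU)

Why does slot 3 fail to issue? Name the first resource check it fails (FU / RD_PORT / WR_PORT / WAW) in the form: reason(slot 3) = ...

  0. BR ⇒ go  {2A/1Mu/2Ld/0B | 2r 3w}
  1. ALU→r4 ⇒ go  {1A/1Mu/2Ld/0B | 0r 2w}
  2. MEM→r8 ⇒ no(RD_PORT)  {1A/1Mu/2Ld/0B | 0r 2w}
  3. MUL→r6 ⇒ no(RD_PORT)  {1A/1Mu/2Ld/0B | 0r 2w}
  4. BR ⇒ no(FU)  {1A/1Mu/2Ld/0B | 0r 2w}
  5. ALU→r5 ⇒ no(RD_PORT)  {1A/1Mu/2Ld/0B | 0r 2w}
  6. BR ⇒ no(FU)  {1A/1Mu/2Ld/0B | 0r 2w}
  7. ALU→r8 ⇒ no(RD_PORT)  {1A/1Mu/2Ld/0B | 0r 2w}

reason(slot 3) = RD_PORT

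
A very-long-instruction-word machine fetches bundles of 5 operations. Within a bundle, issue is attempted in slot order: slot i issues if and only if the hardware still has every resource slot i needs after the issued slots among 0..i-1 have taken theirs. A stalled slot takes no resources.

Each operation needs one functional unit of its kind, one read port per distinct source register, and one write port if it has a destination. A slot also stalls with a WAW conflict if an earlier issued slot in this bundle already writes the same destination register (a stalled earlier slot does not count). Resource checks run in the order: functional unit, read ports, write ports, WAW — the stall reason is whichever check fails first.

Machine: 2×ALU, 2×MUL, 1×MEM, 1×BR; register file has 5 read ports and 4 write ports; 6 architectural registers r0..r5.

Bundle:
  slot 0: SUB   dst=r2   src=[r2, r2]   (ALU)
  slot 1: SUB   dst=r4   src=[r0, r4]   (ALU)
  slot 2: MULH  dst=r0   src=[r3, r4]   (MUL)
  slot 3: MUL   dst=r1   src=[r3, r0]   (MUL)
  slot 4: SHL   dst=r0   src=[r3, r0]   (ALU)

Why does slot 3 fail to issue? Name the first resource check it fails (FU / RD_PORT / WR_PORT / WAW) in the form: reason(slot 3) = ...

  0. ALU→r2 ⇒ go  {1A/2Mu/1Ld/1B | 4r 3w}
  1. ALU→r4 ⇒ go  {0A/2Mu/1Ld/1B | 2r 2w}
  2. MUL→r0 ⇒ go  {0A/1Mu/1Ld/1B | 0r 1w}
  3. MUL→r1 ⇒ no(RD_PORT)  {0A/1Mu/1Ld/1B | 0r 1w}
  4. ALU→r0 ⇒ no(FU)  {0A/1Mu/1Ld/1B | 0r 1w}

reason(slot 3) = RD_PORT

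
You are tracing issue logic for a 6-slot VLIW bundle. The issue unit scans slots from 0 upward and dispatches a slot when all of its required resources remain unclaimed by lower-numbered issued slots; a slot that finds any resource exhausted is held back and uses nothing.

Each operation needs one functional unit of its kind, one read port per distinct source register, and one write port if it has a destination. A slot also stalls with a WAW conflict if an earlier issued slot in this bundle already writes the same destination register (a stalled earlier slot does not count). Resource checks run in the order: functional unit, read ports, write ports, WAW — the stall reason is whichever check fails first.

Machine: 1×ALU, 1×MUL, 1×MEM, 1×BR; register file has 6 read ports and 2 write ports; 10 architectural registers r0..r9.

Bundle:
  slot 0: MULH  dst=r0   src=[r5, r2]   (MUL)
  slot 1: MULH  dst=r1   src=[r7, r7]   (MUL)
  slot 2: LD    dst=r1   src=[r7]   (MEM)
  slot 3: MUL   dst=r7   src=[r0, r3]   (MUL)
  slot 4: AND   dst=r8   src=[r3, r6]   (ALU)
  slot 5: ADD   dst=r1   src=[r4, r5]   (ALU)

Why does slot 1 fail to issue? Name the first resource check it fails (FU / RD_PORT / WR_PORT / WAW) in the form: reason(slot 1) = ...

#0 MUL src=r5,r2 dispatched  <A:1 Mu:0 Ld:1 B:1 rd:4 wr:1>
#1 MUL src=r7,r7 held:FU  <A:1 Mu:0 Ld:1 B:1 rd:4 wr:1>
#2 MEM src=r7 dispatched  <A:1 Mu:0 Ld:0 B:1 rd:3 wr:0>
#3 MUL src=r0,r3 held:FU  <A:1 Mu:0 Ld:0 B:1 rd:3 wr:0>
#4 ALU src=r3,r6 held:WR_PORT  <A:1 Mu:0 Ld:0 B:1 rd:3 wr:0>
#5 ALU src=r4,r5 held:WR_PORT  <A:1 Mu:0 Ld:0 B:1 rd:3 wr:0>

reason(slot 1) = FU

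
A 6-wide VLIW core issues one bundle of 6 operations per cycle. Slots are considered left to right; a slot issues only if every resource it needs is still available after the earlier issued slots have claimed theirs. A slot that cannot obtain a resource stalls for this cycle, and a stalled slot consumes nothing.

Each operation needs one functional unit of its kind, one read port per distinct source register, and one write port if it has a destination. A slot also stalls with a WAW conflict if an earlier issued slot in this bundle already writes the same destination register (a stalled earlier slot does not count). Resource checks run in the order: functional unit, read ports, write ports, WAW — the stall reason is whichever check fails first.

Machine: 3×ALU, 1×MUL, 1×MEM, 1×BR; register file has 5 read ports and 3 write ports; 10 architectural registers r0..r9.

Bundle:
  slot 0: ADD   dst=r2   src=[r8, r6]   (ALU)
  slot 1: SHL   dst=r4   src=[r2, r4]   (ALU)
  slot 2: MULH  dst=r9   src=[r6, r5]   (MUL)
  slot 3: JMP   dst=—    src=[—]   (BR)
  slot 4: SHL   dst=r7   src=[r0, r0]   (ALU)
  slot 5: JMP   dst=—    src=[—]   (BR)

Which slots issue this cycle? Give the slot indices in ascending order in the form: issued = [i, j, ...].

#0 ALU src=r8,r6 dispatched  <A:2 Mu:1 Ld:1 B:1 rd:3 wr:2>
#1 ALU src=r2,r4 dispatched  <A:1 Mu:1 Ld:1 B:1 rd:1 wr:1>
#2 MUL src=r6,r5 held:RD_PORT  <A:1 Mu:1 Ld:1 B:1 rd:1 wr:1>
#3 BR src=- dispatched  <A:1 Mu:1 Ld:1 B:0 rd:1 wr:1>
#4 ALU src=r0,r0 dispatched  <A:0 Mu:1 Ld:1 B:0 rd:0 wr:0>
#5 BR src=- held:FU  <A:0 Mu:1 Ld:1 B:0 rd:0 wr:0>

issued = [0, 1, 3, 4]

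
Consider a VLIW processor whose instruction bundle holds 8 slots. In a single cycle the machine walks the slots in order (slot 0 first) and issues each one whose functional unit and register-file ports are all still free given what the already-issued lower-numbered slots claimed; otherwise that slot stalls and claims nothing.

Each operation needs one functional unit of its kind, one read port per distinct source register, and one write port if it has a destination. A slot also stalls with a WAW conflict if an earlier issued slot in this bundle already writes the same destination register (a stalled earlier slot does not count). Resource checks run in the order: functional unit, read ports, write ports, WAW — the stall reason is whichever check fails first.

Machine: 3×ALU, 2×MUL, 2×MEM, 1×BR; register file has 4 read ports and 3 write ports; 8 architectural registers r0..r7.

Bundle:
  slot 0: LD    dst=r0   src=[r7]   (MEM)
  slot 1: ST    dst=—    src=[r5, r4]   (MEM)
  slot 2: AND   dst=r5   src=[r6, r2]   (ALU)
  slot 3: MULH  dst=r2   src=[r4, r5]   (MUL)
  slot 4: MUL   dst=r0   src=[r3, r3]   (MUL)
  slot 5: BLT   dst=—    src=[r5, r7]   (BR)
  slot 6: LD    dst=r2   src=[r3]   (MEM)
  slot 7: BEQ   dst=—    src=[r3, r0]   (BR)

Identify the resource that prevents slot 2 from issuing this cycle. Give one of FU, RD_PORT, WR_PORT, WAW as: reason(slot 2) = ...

reason(slot 2) = RD_PORT

(0) want 1×MEM +1rd +1wr — yes → AL3|MU2|ME1|BR1|rd3|wr2
(1) want 1×MEM +2rd +0wr — yes → AL3|MU2|ME0|BR1|rd1|wr2
(2) want 1×ALU +2rd +1wr — RD_PORT → AL3|MU2|ME0|BR1|rd1|wr2
(3) want 1×MUL +2rd +1wr — RD_PORT → AL3|MU2|ME0|BR1|rd1|wr2
(4) want 1×MUL +1rd +1wr — WAW → AL3|MU2|ME0|BR1|rd1|wr2
(5) want 1×BR +2rd +0wr — RD_PORT → AL3|MU2|ME0|BR1|rd1|wr2
(6) want 1×MEM +1rd +1wr — FU → AL3|MU2|ME0|BR1|rd1|wr2
(7) want 1×BR +2rd +0wr — RD_PORT → AL3|MU2|ME0|BR1|rd1|wr2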